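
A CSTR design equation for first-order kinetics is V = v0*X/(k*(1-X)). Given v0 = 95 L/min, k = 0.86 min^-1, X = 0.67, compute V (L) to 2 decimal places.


V = v0 * X / (k * (1 - X))
V = 95 * 0.67 / (0.86 * (1 - 0.67))
V = 63.65 / (0.86 * 0.33)
V = 63.65 / 0.2838
V = 224.28 L


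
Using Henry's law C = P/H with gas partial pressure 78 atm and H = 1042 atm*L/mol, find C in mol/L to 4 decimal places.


C = P / H
C = 78 / 1042
C = 0.0749 mol/L


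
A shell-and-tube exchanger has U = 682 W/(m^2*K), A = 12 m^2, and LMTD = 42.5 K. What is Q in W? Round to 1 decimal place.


Q = U * A * LMTD
Q = 682 * 12 * 42.5
Q = 347820.0 W


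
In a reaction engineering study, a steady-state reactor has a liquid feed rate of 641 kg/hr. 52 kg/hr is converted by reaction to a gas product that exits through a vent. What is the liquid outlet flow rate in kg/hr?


Steady-state mass balance on the main outlet: F_out = F_in - F_removed
F_out = 641 - 52
F_out = 589 kg/hr


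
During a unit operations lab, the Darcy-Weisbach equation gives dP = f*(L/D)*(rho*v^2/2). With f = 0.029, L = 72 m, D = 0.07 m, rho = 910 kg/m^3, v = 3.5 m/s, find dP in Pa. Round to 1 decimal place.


dP = f * (L/D) * (rho*v^2/2)
dP = 0.029 * (72/0.07) * (910*3.5^2/2)
L/D = 1028.57142857
rho*v^2/2 = 910*12.25/2 = 5573.75
dP = 0.029 * 1028.57142857 * 5573.75
dP = 166257.0 Pa


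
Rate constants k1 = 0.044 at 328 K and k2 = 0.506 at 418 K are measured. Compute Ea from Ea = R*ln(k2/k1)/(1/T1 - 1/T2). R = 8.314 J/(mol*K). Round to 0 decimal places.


Ea = R * ln(k2/k1) / (1/T1 - 1/T2)
ln(k2/k1) = ln(0.506/0.044) = 2.442347
1/T1 - 1/T2 = 1/328 - 1/418 = 0.00065643599
Ea = 8.314 * 2.442347 / 0.00065643599
Ea = 30933 J/mol


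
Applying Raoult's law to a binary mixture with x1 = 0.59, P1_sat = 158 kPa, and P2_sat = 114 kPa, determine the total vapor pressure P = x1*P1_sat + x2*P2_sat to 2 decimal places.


P = x1*P1_sat + x2*P2_sat
x2 = 1 - x1 = 1 - 0.59 = 0.41
P = 0.59*158 + 0.41*114
P = 93.22 + 46.74
P = 139.96 kPa


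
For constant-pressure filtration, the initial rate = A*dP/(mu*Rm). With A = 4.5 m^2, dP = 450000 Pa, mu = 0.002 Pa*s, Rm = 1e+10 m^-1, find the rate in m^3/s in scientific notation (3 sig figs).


rate = A * dP / (mu * Rm)
rate = 4.5 * 450000 / (0.002 * 1e+10)
rate = 2025000.0 / 2.000e+07
rate = 1.01e-01 m^3/s


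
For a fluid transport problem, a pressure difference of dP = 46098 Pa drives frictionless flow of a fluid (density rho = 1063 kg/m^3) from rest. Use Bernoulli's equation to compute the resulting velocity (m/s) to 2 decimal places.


v = sqrt(2*dP/rho)
v = sqrt(2*46098/1063)
v = sqrt(86.731891)
v = 9.31 m/s


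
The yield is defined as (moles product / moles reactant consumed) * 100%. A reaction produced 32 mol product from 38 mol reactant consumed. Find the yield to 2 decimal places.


Yield = (moles product / moles consumed) * 100%
Yield = (32 / 38) * 100
Yield = 0.8421 * 100
Yield = 84.21%


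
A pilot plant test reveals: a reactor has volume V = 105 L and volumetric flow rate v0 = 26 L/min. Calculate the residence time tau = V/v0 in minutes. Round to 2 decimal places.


tau = V / v0
tau = 105 / 26
tau = 4.04 min


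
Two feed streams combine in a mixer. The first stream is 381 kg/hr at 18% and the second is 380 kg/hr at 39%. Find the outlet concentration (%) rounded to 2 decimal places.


Mass balance on solute: F1*x1 + F2*x2 = F3*x3
F3 = F1 + F2 = 381 + 380 = 761 kg/hr
x3 = (F1*x1 + F2*x2)/F3
x3 = (381*0.18 + 380*0.39) / 761
x3 = 28.49%


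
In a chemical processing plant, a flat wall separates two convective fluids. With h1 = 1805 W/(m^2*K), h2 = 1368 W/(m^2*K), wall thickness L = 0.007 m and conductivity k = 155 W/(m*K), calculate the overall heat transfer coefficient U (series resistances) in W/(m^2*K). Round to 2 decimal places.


1/U = 1/h1 + L/k + 1/h2
1/U = 1/1805 + 0.007/155 + 1/1368
1/U = 0.0005540166 + 4.51613e-05 + 0.0007309942
1/U = 0.0013301721
U = 751.78 W/(m^2*K)


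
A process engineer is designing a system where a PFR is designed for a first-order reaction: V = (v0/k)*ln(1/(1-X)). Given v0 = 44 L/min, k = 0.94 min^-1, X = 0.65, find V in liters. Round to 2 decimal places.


V = (v0/k) * ln(1/(1-X))
V = (44/0.94) * ln(1/(1-0.65))
V = 46.808511 * ln(2.857143)
V = 46.808511 * 1.049822
V = 49.14 L


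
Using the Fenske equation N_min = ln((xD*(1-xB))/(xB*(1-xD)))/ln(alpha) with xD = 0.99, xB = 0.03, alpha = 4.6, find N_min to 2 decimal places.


N_min = ln((xD*(1-xB))/(xB*(1-xD))) / ln(alpha)
Numerator inside ln: 0.9603 / 0.0003 = 3201.0
ln(3201.0) = 8.071219
ln(alpha) = ln(4.6) = 1.526056
N_min = 8.071219 / 1.526056 = 5.29


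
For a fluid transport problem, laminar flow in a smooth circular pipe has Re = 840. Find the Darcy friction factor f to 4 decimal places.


f = 64 / Re
f = 64 / 840
f = 0.0762


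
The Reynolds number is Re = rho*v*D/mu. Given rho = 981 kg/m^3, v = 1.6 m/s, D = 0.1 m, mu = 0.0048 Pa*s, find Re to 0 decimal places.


Re = rho * v * D / mu
Re = 981 * 1.6 * 0.1 / 0.0048
Re = 156.96 / 0.0048
Re = 32700


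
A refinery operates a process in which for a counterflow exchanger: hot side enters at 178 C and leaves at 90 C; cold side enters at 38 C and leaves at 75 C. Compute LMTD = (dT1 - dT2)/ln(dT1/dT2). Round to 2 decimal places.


dT1 = Th_in - Tc_out = 178 - 75 = 103
dT2 = Th_out - Tc_in = 90 - 38 = 52
LMTD = (dT1 - dT2) / ln(dT1/dT2)
LMTD = (103 - 52) / ln(103/52)
LMTD = 74.62 K


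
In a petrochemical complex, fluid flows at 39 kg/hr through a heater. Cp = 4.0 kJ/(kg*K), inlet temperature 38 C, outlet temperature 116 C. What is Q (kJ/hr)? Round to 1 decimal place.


Q = m_dot * Cp * (T2 - T1)
Q = 39 * 4.0 * (116 - 38)
Q = 39 * 4.0 * 78
Q = 12168.0 kJ/hr


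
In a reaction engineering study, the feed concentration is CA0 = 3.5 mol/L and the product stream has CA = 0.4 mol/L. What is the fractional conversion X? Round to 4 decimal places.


X = (CA0 - CA) / CA0
X = (3.5 - 0.4) / 3.5
X = 3.1 / 3.5
X = 0.8857


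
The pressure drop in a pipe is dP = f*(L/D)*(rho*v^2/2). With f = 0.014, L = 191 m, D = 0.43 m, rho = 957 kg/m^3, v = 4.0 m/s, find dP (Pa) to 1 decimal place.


dP = f * (L/D) * (rho*v^2/2)
dP = 0.014 * (191/0.43) * (957*4.0^2/2)
L/D = 444.18604651
rho*v^2/2 = 957*16.0/2 = 7656.0
dP = 0.014 * 444.18604651 * 7656.0
dP = 47609.6 Pa


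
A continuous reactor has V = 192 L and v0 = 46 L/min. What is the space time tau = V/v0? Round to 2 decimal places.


tau = V / v0
tau = 192 / 46
tau = 4.17 min


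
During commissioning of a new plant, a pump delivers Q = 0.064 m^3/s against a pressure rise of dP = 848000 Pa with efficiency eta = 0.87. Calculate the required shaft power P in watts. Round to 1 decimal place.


P = Q * dP / eta
P = 0.064 * 848000 / 0.87
P = 54272.0 / 0.87
P = 62381.6 W


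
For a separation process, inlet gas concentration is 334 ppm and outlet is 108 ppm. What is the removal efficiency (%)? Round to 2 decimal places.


Efficiency = (G_in - G_out) / G_in * 100%
Efficiency = (334 - 108) / 334 * 100
Efficiency = 226 / 334 * 100
Efficiency = 67.66%


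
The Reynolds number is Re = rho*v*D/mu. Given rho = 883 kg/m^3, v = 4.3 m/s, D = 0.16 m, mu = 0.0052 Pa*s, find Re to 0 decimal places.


Re = rho * v * D / mu
Re = 883 * 4.3 * 0.16 / 0.0052
Re = 607.504 / 0.0052
Re = 116828


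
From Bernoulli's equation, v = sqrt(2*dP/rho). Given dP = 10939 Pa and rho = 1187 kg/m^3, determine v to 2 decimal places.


v = sqrt(2*dP/rho)
v = sqrt(2*10939/1187)
v = sqrt(18.43134)
v = 4.29 m/s


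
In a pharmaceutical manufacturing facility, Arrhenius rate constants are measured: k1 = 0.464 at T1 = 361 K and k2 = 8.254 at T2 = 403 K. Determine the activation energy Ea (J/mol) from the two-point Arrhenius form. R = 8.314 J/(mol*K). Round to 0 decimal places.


Ea = R * ln(k2/k1) / (1/T1 - 1/T2)
ln(k2/k1) = ln(8.254/0.464) = 2.8785687
1/T1 - 1/T2 = 1/361 - 1/403 = 0.000288693524
Ea = 8.314 * 2.8785687 / 0.000288693524
Ea = 82899 J/mol


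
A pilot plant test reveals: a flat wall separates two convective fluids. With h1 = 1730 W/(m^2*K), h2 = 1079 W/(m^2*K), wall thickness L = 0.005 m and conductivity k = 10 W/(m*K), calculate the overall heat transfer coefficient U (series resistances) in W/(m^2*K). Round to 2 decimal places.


1/U = 1/h1 + L/k + 1/h2
1/U = 1/1730 + 0.005/10 + 1/1079
1/U = 0.0005780347 + 0.0005 + 0.0009267841
1/U = 0.0020048188
U = 498.80 W/(m^2*K)


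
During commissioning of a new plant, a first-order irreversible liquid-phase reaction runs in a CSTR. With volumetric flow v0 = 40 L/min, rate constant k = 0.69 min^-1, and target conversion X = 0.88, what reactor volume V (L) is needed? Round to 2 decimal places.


V = v0 * X / (k * (1 - X))
V = 40 * 0.88 / (0.69 * (1 - 0.88))
V = 35.2 / (0.69 * 0.12)
V = 35.2 / 0.0828
V = 425.12 L


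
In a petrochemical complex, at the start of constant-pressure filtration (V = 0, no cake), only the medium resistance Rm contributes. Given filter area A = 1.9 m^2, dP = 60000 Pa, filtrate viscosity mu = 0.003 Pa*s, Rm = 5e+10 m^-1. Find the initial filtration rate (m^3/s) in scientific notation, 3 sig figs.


rate = A * dP / (mu * Rm)
rate = 1.9 * 60000 / (0.003 * 5e+10)
rate = 114000.0 / 1.500e+08
rate = 7.60e-04 m^3/s


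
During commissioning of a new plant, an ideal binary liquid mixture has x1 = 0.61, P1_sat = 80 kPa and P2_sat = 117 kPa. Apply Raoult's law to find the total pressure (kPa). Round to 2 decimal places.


P = x1*P1_sat + x2*P2_sat
x2 = 1 - x1 = 1 - 0.61 = 0.39
P = 0.61*80 + 0.39*117
P = 48.8 + 45.63
P = 94.43 kPa


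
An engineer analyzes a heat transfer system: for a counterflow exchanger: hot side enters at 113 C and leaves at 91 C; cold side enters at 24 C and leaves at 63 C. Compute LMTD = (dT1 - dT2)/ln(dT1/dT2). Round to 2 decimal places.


dT1 = Th_in - Tc_out = 113 - 63 = 50
dT2 = Th_out - Tc_in = 91 - 24 = 67
LMTD = (dT1 - dT2) / ln(dT1/dT2)
LMTD = (50 - 67) / ln(50/67)
LMTD = 58.09 K


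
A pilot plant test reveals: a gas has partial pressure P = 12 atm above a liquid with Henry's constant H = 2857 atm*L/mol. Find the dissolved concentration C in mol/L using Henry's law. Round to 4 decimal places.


C = P / H
C = 12 / 2857
C = 0.0042 mol/L


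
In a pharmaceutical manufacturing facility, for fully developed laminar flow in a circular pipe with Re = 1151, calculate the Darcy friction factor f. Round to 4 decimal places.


f = 64 / Re
f = 64 / 1151
f = 0.0556


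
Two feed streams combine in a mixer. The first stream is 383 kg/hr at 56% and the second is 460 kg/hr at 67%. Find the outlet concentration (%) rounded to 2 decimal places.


Mass balance on solute: F1*x1 + F2*x2 = F3*x3
F3 = F1 + F2 = 383 + 460 = 843 kg/hr
x3 = (F1*x1 + F2*x2)/F3
x3 = (383*0.56 + 460*0.67) / 843
x3 = 62.00%


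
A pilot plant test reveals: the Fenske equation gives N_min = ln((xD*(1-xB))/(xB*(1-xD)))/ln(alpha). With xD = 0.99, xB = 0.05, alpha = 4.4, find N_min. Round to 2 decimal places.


N_min = ln((xD*(1-xB))/(xB*(1-xD))) / ln(alpha)
Numerator inside ln: 0.9405 / 0.0005 = 1881.0
ln(1881.0) = 7.539559
ln(alpha) = ln(4.4) = 1.481605
N_min = 7.539559 / 1.481605 = 5.09


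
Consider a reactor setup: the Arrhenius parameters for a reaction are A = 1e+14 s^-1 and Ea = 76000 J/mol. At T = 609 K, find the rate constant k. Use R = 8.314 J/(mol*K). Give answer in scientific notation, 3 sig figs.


k = A * exp(-Ea/(R*T))
k = 1e+14 * exp(-76000 / (8.314 * 609))
k = 1e+14 * exp(-15.010193)
k = 3.03e+07


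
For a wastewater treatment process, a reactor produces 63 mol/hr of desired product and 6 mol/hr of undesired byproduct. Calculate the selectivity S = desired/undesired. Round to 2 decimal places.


S = desired product rate / undesired product rate
S = 63 / 6
S = 10.50


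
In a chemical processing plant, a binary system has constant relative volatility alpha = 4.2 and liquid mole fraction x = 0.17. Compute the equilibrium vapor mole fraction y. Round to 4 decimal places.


y = alpha*x / (1 + (alpha-1)*x)
y = 4.2*0.17 / (1 + (4.2-1)*0.17)
y = 0.714 / (1 + 0.544)
y = 0.714 / 1.544
y = 0.4624


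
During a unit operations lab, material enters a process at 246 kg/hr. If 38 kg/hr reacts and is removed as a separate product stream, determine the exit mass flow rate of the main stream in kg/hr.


Steady-state mass balance on the main outlet: F_out = F_in - F_removed
F_out = 246 - 38
F_out = 208 kg/hr


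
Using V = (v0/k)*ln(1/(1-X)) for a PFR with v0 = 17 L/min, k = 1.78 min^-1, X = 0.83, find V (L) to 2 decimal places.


V = (v0/k) * ln(1/(1-X))
V = (17/1.78) * ln(1/(1-0.83))
V = 9.550562 * ln(5.882353)
V = 9.550562 * 1.771957
V = 16.92 L


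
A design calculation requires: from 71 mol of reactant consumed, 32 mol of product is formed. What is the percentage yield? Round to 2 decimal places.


Yield = (moles product / moles consumed) * 100%
Yield = (32 / 71) * 100
Yield = 0.4507 * 100
Yield = 45.07%


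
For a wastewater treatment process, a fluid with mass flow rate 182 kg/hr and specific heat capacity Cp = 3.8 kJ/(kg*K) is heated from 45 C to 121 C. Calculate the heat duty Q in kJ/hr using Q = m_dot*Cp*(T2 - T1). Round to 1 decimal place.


Q = m_dot * Cp * (T2 - T1)
Q = 182 * 3.8 * (121 - 45)
Q = 182 * 3.8 * 76
Q = 52561.6 kJ/hr


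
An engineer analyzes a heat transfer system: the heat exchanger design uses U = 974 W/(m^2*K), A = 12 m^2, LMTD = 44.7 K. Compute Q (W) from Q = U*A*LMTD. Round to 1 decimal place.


Q = U * A * LMTD
Q = 974 * 12 * 44.7
Q = 522453.6 W


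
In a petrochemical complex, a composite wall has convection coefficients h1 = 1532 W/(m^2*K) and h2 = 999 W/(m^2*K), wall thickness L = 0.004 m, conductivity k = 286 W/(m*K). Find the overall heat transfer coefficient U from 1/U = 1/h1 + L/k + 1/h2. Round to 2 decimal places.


1/U = 1/h1 + L/k + 1/h2
1/U = 1/1532 + 0.004/286 + 1/999
1/U = 0.0006527415 + 1.3986e-05 + 0.001001001
1/U = 0.0016677285
U = 599.62 W/(m^2*K)


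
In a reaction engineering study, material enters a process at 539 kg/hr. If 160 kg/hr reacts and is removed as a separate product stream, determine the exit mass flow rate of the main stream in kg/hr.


Steady-state mass balance on the main outlet: F_out = F_in - F_removed
F_out = 539 - 160
F_out = 379 kg/hr


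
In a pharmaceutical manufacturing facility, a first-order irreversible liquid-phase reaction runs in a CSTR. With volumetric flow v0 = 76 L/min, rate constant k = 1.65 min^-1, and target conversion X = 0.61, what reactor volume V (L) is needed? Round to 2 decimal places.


V = v0 * X / (k * (1 - X))
V = 76 * 0.61 / (1.65 * (1 - 0.61))
V = 46.36 / (1.65 * 0.39)
V = 46.36 / 0.6435
V = 72.04 L


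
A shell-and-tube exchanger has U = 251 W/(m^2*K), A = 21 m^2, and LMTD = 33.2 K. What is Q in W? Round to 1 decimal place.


Q = U * A * LMTD
Q = 251 * 21 * 33.2
Q = 174997.2 W


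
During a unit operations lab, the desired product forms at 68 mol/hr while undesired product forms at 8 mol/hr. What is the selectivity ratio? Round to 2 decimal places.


S = desired product rate / undesired product rate
S = 68 / 8
S = 8.50


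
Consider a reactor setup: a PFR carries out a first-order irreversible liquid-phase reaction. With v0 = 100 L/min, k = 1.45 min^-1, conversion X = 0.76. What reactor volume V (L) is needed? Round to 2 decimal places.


V = (v0/k) * ln(1/(1-X))
V = (100/1.45) * ln(1/(1-0.76))
V = 68.965517 * ln(4.166667)
V = 68.965517 * 1.427116
V = 98.42 L


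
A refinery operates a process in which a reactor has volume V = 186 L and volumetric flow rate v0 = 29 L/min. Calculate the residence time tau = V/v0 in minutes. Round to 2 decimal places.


tau = V / v0
tau = 186 / 29
tau = 6.41 min


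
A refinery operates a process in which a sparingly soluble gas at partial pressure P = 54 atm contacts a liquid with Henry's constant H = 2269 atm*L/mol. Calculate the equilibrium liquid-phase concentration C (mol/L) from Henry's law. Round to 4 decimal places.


C = P / H
C = 54 / 2269
C = 0.0238 mol/L


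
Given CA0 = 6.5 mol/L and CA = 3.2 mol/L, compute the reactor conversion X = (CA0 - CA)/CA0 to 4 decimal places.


X = (CA0 - CA) / CA0
X = (6.5 - 3.2) / 6.5
X = 3.3 / 6.5
X = 0.5077


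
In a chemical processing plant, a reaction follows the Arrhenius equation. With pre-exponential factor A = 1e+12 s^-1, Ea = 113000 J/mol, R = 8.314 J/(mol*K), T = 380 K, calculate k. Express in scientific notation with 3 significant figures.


k = A * exp(-Ea/(R*T))
k = 1e+12 * exp(-113000 / (8.314 * 380))
k = 1e+12 * exp(-35.76719)
k = 2.93e-04


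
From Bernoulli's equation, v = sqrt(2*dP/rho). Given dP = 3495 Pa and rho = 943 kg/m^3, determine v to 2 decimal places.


v = sqrt(2*dP/rho)
v = sqrt(2*3495/943)
v = sqrt(7.412513)
v = 2.72 m/s


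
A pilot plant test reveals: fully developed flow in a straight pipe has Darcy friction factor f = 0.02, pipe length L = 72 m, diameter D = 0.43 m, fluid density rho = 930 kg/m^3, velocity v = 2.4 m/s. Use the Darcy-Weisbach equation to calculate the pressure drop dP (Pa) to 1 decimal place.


dP = f * (L/D) * (rho*v^2/2)
dP = 0.02 * (72/0.43) * (930*2.4^2/2)
L/D = 167.44186047
rho*v^2/2 = 930*5.76/2 = 2678.4
dP = 0.02 * 167.44186047 * 2678.4
dP = 8969.5 Pa


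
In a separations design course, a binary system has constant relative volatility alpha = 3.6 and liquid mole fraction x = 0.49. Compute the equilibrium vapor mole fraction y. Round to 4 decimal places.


y = alpha*x / (1 + (alpha-1)*x)
y = 3.6*0.49 / (1 + (3.6-1)*0.49)
y = 1.764 / (1 + 1.274)
y = 1.764 / 2.274
y = 0.7757


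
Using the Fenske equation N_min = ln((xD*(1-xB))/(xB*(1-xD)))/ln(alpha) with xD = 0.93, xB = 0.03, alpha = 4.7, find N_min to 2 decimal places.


N_min = ln((xD*(1-xB))/(xB*(1-xD))) / ln(alpha)
Numerator inside ln: 0.9021 / 0.0021 = 429.571429
ln(429.571429) = 6.062788
ln(alpha) = ln(4.7) = 1.547563
N_min = 6.062788 / 1.547563 = 3.92


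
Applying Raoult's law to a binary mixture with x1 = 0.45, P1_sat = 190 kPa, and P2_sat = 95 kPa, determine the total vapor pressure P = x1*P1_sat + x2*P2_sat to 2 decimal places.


P = x1*P1_sat + x2*P2_sat
x2 = 1 - x1 = 1 - 0.45 = 0.55
P = 0.45*190 + 0.55*95
P = 85.5 + 52.25
P = 137.75 kPa


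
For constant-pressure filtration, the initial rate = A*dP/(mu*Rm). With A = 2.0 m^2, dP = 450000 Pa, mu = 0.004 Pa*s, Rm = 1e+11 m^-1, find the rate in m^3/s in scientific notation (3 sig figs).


rate = A * dP / (mu * Rm)
rate = 2.0 * 450000 / (0.004 * 1e+11)
rate = 900000.0 / 4.000e+08
rate = 2.25e-03 m^3/s


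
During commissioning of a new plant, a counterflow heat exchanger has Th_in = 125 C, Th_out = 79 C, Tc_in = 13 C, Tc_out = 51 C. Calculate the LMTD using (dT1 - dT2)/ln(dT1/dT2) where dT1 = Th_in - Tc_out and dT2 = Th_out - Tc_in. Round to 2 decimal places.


dT1 = Th_in - Tc_out = 125 - 51 = 74
dT2 = Th_out - Tc_in = 79 - 13 = 66
LMTD = (dT1 - dT2) / ln(dT1/dT2)
LMTD = (74 - 66) / ln(74/66)
LMTD = 69.92 K


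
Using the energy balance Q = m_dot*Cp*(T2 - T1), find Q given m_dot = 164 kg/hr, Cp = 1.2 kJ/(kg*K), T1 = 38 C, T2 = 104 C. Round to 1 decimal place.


Q = m_dot * Cp * (T2 - T1)
Q = 164 * 1.2 * (104 - 38)
Q = 164 * 1.2 * 66
Q = 12988.8 kJ/hr


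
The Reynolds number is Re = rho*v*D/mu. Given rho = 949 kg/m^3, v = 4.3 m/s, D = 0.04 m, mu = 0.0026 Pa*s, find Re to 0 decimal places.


Re = rho * v * D / mu
Re = 949 * 4.3 * 0.04 / 0.0026
Re = 163.228 / 0.0026
Re = 62780


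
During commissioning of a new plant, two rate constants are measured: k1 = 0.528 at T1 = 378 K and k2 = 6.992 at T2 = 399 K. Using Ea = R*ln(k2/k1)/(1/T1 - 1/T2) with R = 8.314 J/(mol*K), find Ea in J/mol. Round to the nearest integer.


Ea = R * ln(k2/k1) / (1/T1 - 1/T2)
ln(k2/k1) = ln(6.992/0.528) = 2.5834256
1/T1 - 1/T2 = 1/378 - 1/399 = 0.000139236981
Ea = 8.314 * 2.5834256 / 0.000139236981
Ea = 154259 J/mol


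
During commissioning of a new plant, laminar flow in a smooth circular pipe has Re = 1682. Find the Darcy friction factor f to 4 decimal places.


f = 64 / Re
f = 64 / 1682
f = 0.0380


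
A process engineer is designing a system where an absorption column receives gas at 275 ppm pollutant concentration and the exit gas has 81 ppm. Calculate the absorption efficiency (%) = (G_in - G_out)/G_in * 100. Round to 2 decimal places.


Efficiency = (G_in - G_out) / G_in * 100%
Efficiency = (275 - 81) / 275 * 100
Efficiency = 194 / 275 * 100
Efficiency = 70.55%


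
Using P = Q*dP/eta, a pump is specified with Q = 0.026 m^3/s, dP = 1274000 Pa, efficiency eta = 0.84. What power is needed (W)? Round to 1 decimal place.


P = Q * dP / eta
P = 0.026 * 1274000 / 0.84
P = 33124.0 / 0.84
P = 39433.3 W


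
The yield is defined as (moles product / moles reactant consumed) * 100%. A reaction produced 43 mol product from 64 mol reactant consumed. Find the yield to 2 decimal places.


Yield = (moles product / moles consumed) * 100%
Yield = (43 / 64) * 100
Yield = 0.6719 * 100
Yield = 67.19%


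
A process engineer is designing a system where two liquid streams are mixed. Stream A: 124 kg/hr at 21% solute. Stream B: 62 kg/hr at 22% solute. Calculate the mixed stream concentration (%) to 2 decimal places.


Mass balance on solute: F1*x1 + F2*x2 = F3*x3
F3 = F1 + F2 = 124 + 62 = 186 kg/hr
x3 = (F1*x1 + F2*x2)/F3
x3 = (124*0.21 + 62*0.22) / 186
x3 = 21.33%


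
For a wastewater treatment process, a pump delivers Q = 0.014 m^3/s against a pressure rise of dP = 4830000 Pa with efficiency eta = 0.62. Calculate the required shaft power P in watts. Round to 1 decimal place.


P = Q * dP / eta
P = 0.014 * 4830000 / 0.62
P = 67620.0 / 0.62
P = 109064.5 W


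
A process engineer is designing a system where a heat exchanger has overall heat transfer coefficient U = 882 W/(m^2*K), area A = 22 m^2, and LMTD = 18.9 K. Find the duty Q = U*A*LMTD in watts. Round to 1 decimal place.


Q = U * A * LMTD
Q = 882 * 22 * 18.9
Q = 366735.6 W


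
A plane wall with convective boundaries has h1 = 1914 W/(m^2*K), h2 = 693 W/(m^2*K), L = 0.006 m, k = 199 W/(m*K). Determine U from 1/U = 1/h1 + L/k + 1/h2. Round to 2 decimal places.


1/U = 1/h1 + L/k + 1/h2
1/U = 1/1914 + 0.006/199 + 1/693
1/U = 0.000522466 + 3.01508e-05 + 0.0014430014
1/U = 0.0019956182
U = 501.10 W/(m^2*K)


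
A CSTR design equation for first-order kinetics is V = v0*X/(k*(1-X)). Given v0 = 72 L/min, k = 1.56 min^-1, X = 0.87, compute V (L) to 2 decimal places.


V = v0 * X / (k * (1 - X))
V = 72 * 0.87 / (1.56 * (1 - 0.87))
V = 62.64 / (1.56 * 0.13)
V = 62.64 / 0.2028
V = 308.88 L


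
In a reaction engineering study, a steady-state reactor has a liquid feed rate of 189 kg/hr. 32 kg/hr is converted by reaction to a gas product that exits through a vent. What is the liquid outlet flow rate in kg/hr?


Steady-state mass balance on the main outlet: F_out = F_in - F_removed
F_out = 189 - 32
F_out = 157 kg/hr


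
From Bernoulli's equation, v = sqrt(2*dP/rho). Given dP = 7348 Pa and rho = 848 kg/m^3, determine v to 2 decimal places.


v = sqrt(2*dP/rho)
v = sqrt(2*7348/848)
v = sqrt(17.330189)
v = 4.16 m/s


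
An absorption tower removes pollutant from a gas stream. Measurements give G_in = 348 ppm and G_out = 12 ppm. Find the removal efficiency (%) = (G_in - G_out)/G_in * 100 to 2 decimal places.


Efficiency = (G_in - G_out) / G_in * 100%
Efficiency = (348 - 12) / 348 * 100
Efficiency = 336 / 348 * 100
Efficiency = 96.55%


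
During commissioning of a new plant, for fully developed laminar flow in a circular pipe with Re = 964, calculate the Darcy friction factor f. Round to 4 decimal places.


f = 64 / Re
f = 64 / 964
f = 0.0664


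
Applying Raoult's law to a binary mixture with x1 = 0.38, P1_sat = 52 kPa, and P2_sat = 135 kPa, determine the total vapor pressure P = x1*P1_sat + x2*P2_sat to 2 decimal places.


P = x1*P1_sat + x2*P2_sat
x2 = 1 - x1 = 1 - 0.38 = 0.62
P = 0.38*52 + 0.62*135
P = 19.76 + 83.7
P = 103.46 kPa


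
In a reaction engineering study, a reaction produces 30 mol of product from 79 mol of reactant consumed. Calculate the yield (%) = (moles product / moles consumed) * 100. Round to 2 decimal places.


Yield = (moles product / moles consumed) * 100%
Yield = (30 / 79) * 100
Yield = 0.3797 * 100
Yield = 37.97%


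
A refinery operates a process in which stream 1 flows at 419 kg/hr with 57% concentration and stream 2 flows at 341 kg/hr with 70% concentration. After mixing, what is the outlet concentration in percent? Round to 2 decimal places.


Mass balance on solute: F1*x1 + F2*x2 = F3*x3
F3 = F1 + F2 = 419 + 341 = 760 kg/hr
x3 = (F1*x1 + F2*x2)/F3
x3 = (419*0.57 + 341*0.7) / 760
x3 = 62.83%


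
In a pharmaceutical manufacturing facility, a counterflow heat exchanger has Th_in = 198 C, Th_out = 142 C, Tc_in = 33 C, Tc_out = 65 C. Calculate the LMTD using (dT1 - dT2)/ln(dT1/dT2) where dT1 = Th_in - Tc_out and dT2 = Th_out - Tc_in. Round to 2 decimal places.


dT1 = Th_in - Tc_out = 198 - 65 = 133
dT2 = Th_out - Tc_in = 142 - 33 = 109
LMTD = (dT1 - dT2) / ln(dT1/dT2)
LMTD = (133 - 109) / ln(133/109)
LMTD = 120.60 K


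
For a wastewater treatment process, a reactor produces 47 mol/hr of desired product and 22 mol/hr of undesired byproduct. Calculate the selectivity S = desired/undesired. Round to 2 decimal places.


S = desired product rate / undesired product rate
S = 47 / 22
S = 2.14


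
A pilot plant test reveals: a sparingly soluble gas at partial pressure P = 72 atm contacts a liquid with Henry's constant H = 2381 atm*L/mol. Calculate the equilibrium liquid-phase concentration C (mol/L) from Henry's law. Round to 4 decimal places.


C = P / H
C = 72 / 2381
C = 0.0302 mol/L


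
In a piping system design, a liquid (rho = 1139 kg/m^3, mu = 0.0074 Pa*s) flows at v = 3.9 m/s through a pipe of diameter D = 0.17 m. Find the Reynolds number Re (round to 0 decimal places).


Re = rho * v * D / mu
Re = 1139 * 3.9 * 0.17 / 0.0074
Re = 755.157 / 0.0074
Re = 102048


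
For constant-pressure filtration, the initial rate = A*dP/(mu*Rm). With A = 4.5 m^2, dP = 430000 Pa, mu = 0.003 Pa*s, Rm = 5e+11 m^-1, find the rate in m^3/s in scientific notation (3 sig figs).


rate = A * dP / (mu * Rm)
rate = 4.5 * 430000 / (0.003 * 5e+11)
rate = 1935000.0 / 1.500e+09
rate = 1.29e-03 m^3/s


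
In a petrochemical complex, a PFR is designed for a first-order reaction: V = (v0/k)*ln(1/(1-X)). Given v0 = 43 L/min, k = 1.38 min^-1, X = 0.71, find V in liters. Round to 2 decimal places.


V = (v0/k) * ln(1/(1-X))
V = (43/1.38) * ln(1/(1-0.71))
V = 31.15942 * ln(3.448276)
V = 31.15942 * 1.237874
V = 38.57 L


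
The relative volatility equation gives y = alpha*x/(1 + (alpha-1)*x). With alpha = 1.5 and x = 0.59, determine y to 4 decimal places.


y = alpha*x / (1 + (alpha-1)*x)
y = 1.5*0.59 / (1 + (1.5-1)*0.59)
y = 0.885 / (1 + 0.295)
y = 0.885 / 1.295
y = 0.6834


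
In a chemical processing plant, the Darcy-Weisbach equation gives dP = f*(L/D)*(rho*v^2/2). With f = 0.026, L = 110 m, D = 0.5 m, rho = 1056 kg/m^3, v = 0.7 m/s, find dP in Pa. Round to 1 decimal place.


dP = f * (L/D) * (rho*v^2/2)
dP = 0.026 * (110/0.5) * (1056*0.7^2/2)
L/D = 220.0
rho*v^2/2 = 1056*0.49/2 = 258.72
dP = 0.026 * 220.0 * 258.72
dP = 1479.9 Pa


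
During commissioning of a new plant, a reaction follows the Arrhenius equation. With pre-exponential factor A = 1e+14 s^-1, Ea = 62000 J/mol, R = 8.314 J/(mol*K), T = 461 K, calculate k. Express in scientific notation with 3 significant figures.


k = A * exp(-Ea/(R*T))
k = 1e+14 * exp(-62000 / (8.314 * 461))
k = 1e+14 * exp(-16.176358)
k = 9.43e+06


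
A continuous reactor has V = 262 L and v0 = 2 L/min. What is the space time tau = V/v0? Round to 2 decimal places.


tau = V / v0
tau = 262 / 2
tau = 131.00 min


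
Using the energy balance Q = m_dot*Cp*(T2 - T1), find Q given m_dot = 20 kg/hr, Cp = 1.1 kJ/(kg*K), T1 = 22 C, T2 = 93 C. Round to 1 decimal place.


Q = m_dot * Cp * (T2 - T1)
Q = 20 * 1.1 * (93 - 22)
Q = 20 * 1.1 * 71
Q = 1562.0 kJ/hr


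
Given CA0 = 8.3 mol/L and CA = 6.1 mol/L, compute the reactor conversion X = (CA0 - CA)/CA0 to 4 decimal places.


X = (CA0 - CA) / CA0
X = (8.3 - 6.1) / 8.3
X = 2.2 / 8.3
X = 0.2651


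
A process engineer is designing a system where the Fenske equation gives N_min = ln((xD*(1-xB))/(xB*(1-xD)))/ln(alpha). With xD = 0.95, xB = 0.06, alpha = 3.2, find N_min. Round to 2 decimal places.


N_min = ln((xD*(1-xB))/(xB*(1-xD))) / ln(alpha)
Numerator inside ln: 0.893 / 0.003 = 297.666667
ln(297.666667) = 5.695974
ln(alpha) = ln(3.2) = 1.163151
N_min = 5.695974 / 1.163151 = 4.90


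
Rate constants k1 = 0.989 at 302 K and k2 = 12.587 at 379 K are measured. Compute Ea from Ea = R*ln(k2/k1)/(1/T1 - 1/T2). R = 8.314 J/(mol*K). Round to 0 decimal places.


Ea = R * ln(k2/k1) / (1/T1 - 1/T2)
ln(k2/k1) = ln(12.587/0.989) = 2.5437255
1/T1 - 1/T2 = 1/302 - 1/379 = 0.000672735851
Ea = 8.314 * 2.5437255 / 0.000672735851
Ea = 31437 J/mol


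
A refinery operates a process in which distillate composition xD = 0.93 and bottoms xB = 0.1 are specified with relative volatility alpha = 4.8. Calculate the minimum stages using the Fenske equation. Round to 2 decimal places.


N_min = ln((xD*(1-xB))/(xB*(1-xD))) / ln(alpha)
Numerator inside ln: 0.837 / 0.007 = 119.571429
ln(119.571429) = 4.783914
ln(alpha) = ln(4.8) = 1.568616
N_min = 4.783914 / 1.568616 = 3.05


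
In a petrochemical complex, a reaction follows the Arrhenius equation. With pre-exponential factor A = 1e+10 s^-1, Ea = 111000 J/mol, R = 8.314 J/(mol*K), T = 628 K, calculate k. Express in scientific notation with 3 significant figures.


k = A * exp(-Ea/(R*T))
k = 1e+10 * exp(-111000 / (8.314 * 628))
k = 1e+10 * exp(-21.259513)
k = 5.85e+00


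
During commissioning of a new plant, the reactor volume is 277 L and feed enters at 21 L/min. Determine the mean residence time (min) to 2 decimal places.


tau = V / v0
tau = 277 / 21
tau = 13.19 min


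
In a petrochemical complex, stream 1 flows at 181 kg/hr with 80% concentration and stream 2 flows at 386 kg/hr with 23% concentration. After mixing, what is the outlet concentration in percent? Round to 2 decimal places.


Mass balance on solute: F1*x1 + F2*x2 = F3*x3
F3 = F1 + F2 = 181 + 386 = 567 kg/hr
x3 = (F1*x1 + F2*x2)/F3
x3 = (181*0.8 + 386*0.23) / 567
x3 = 41.20%


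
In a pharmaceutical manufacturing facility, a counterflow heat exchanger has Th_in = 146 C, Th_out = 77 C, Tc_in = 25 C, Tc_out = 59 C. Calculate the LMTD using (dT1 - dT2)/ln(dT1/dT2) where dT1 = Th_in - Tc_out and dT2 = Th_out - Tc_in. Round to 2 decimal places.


dT1 = Th_in - Tc_out = 146 - 59 = 87
dT2 = Th_out - Tc_in = 77 - 25 = 52
LMTD = (dT1 - dT2) / ln(dT1/dT2)
LMTD = (87 - 52) / ln(87/52)
LMTD = 68.01 K


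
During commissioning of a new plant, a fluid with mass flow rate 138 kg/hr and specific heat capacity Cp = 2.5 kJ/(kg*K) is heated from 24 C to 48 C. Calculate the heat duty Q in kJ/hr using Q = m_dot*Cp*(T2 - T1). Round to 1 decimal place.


Q = m_dot * Cp * (T2 - T1)
Q = 138 * 2.5 * (48 - 24)
Q = 138 * 2.5 * 24
Q = 8280.0 kJ/hr


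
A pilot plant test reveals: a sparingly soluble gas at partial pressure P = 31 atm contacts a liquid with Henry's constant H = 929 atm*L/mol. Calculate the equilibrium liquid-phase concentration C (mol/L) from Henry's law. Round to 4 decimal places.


C = P / H
C = 31 / 929
C = 0.0334 mol/L


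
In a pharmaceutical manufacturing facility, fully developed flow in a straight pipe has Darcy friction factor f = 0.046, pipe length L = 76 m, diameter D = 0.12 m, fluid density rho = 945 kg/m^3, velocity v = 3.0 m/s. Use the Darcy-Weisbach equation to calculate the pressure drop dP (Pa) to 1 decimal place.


dP = f * (L/D) * (rho*v^2/2)
dP = 0.046 * (76/0.12) * (945*3.0^2/2)
L/D = 633.33333333
rho*v^2/2 = 945*9.0/2 = 4252.5
dP = 0.046 * 633.33333333 * 4252.5
dP = 123889.5 Pa


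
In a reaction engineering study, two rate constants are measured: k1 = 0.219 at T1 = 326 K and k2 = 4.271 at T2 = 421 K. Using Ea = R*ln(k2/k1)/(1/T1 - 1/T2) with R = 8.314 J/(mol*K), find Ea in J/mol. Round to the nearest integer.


Ea = R * ln(k2/k1) / (1/T1 - 1/T2)
ln(k2/k1) = ln(4.271/0.219) = 2.9705315
1/T1 - 1/T2 = 1/326 - 1/421 = 0.00069218775
Ea = 8.314 * 2.9705315 / 0.00069218775
Ea = 35680 J/mol


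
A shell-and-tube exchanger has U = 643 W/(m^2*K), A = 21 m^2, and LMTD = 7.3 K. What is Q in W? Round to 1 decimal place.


Q = U * A * LMTD
Q = 643 * 21 * 7.3
Q = 98571.9 W


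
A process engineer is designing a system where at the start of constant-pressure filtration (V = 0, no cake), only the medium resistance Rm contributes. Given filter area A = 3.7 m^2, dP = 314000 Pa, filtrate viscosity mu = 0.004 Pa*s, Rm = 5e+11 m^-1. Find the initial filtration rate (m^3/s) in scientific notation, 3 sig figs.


rate = A * dP / (mu * Rm)
rate = 3.7 * 314000 / (0.004 * 5e+11)
rate = 1161800.0 / 2.000e+09
rate = 5.81e-04 m^3/s


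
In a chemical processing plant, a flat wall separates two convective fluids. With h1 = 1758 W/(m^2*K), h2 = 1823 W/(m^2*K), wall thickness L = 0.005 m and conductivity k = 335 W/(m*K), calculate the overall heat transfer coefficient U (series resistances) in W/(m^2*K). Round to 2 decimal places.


1/U = 1/h1 + L/k + 1/h2
1/U = 1/1758 + 0.005/335 + 1/1823
1/U = 0.0005688282 + 1.49254e-05 + 0.0005485464
1/U = 0.0011323
U = 883.16 W/(m^2*K)


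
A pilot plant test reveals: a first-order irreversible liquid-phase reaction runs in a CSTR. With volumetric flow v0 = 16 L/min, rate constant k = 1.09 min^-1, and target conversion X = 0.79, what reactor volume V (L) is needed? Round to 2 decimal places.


V = v0 * X / (k * (1 - X))
V = 16 * 0.79 / (1.09 * (1 - 0.79))
V = 12.64 / (1.09 * 0.21)
V = 12.64 / 0.2289
V = 55.22 L


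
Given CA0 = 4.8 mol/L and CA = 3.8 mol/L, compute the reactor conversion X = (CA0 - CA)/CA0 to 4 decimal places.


X = (CA0 - CA) / CA0
X = (4.8 - 3.8) / 4.8
X = 1.0 / 4.8
X = 0.2083


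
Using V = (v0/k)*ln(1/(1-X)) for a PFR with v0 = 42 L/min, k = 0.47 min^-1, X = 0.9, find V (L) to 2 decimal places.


V = (v0/k) * ln(1/(1-X))
V = (42/0.47) * ln(1/(1-0.9))
V = 89.361702 * ln(10.0)
V = 89.361702 * 2.302585
V = 205.76 L


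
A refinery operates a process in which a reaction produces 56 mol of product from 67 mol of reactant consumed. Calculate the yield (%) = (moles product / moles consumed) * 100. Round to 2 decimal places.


Yield = (moles product / moles consumed) * 100%
Yield = (56 / 67) * 100
Yield = 0.8358 * 100
Yield = 83.58%


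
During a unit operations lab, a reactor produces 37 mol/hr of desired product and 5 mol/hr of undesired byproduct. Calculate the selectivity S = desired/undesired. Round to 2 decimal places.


S = desired product rate / undesired product rate
S = 37 / 5
S = 7.40


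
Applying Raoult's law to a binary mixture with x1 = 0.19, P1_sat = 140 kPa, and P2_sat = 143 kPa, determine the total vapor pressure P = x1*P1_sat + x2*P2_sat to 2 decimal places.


P = x1*P1_sat + x2*P2_sat
x2 = 1 - x1 = 1 - 0.19 = 0.81
P = 0.19*140 + 0.81*143
P = 26.6 + 115.83
P = 142.43 kPa


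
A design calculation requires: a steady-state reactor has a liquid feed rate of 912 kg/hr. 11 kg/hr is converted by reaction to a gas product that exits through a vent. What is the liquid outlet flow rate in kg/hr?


Steady-state mass balance on the main outlet: F_out = F_in - F_removed
F_out = 912 - 11
F_out = 901 kg/hr


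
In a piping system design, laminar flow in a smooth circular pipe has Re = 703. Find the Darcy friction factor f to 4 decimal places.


f = 64 / Re
f = 64 / 703
f = 0.0910


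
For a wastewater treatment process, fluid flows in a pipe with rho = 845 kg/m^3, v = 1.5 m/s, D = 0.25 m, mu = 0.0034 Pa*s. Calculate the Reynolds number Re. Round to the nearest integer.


Re = rho * v * D / mu
Re = 845 * 1.5 * 0.25 / 0.0034
Re = 316.875 / 0.0034
Re = 93199


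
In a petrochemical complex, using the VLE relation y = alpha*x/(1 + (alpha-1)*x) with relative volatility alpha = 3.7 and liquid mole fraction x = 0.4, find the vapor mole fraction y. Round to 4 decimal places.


y = alpha*x / (1 + (alpha-1)*x)
y = 3.7*0.4 / (1 + (3.7-1)*0.4)
y = 1.48 / (1 + 1.08)
y = 1.48 / 2.08
y = 0.7115


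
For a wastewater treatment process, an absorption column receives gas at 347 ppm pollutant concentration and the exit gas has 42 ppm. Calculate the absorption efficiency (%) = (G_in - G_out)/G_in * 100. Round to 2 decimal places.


Efficiency = (G_in - G_out) / G_in * 100%
Efficiency = (347 - 42) / 347 * 100
Efficiency = 305 / 347 * 100
Efficiency = 87.90%


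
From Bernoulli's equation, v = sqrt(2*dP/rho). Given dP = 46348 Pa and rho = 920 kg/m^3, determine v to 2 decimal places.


v = sqrt(2*dP/rho)
v = sqrt(2*46348/920)
v = sqrt(100.756522)
v = 10.04 m/s


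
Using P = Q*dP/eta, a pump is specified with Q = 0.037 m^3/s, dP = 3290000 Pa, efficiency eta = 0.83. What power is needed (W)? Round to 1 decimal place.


P = Q * dP / eta
P = 0.037 * 3290000 / 0.83
P = 121730.0 / 0.83
P = 146662.7 W


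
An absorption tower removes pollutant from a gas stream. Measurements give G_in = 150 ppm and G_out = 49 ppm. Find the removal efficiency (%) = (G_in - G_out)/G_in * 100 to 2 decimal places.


Efficiency = (G_in - G_out) / G_in * 100%
Efficiency = (150 - 49) / 150 * 100
Efficiency = 101 / 150 * 100
Efficiency = 67.33%


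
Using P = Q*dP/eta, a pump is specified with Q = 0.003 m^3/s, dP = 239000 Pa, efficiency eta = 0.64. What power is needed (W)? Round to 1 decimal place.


P = Q * dP / eta
P = 0.003 * 239000 / 0.64
P = 717.0 / 0.64
P = 1120.3 W


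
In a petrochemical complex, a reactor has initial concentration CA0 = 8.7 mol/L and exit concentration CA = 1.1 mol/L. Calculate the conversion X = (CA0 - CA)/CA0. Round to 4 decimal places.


X = (CA0 - CA) / CA0
X = (8.7 - 1.1) / 8.7
X = 7.6 / 8.7
X = 0.8736


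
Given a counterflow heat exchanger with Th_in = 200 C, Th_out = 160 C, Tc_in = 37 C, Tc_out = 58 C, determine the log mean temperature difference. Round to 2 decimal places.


dT1 = Th_in - Tc_out = 200 - 58 = 142
dT2 = Th_out - Tc_in = 160 - 37 = 123
LMTD = (dT1 - dT2) / ln(dT1/dT2)
LMTD = (142 - 123) / ln(142/123)
LMTD = 132.27 K


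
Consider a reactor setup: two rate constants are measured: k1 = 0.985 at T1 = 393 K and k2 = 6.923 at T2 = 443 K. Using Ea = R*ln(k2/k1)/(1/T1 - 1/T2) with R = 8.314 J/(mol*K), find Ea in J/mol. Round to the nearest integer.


Ea = R * ln(k2/k1) / (1/T1 - 1/T2)
ln(k2/k1) = ln(6.923/0.985) = 1.9499628
1/T1 - 1/T2 = 1/393 - 1/443 = 0.000287192919
Ea = 8.314 * 1.9499628 / 0.000287192919
Ea = 56450 J/mol


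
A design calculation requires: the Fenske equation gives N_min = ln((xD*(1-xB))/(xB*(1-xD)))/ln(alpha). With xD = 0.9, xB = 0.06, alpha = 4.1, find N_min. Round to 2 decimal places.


N_min = ln((xD*(1-xB))/(xB*(1-xD))) / ln(alpha)
Numerator inside ln: 0.846 / 0.006 = 141.0
ln(141.0) = 4.94876
ln(alpha) = ln(4.1) = 1.410987
N_min = 4.94876 / 1.410987 = 3.51


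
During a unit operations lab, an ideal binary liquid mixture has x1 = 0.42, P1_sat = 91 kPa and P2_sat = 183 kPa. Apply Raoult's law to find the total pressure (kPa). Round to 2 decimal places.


P = x1*P1_sat + x2*P2_sat
x2 = 1 - x1 = 1 - 0.42 = 0.58
P = 0.42*91 + 0.58*183
P = 38.22 + 106.14
P = 144.36 kPa


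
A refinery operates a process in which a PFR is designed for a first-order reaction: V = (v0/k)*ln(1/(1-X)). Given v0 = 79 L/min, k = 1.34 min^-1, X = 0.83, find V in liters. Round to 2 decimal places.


V = (v0/k) * ln(1/(1-X))
V = (79/1.34) * ln(1/(1-0.83))
V = 58.955224 * ln(5.882353)
V = 58.955224 * 1.771957
V = 104.47 L


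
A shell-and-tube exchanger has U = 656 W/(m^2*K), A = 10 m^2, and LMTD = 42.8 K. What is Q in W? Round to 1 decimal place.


Q = U * A * LMTD
Q = 656 * 10 * 42.8
Q = 280768.0 W
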